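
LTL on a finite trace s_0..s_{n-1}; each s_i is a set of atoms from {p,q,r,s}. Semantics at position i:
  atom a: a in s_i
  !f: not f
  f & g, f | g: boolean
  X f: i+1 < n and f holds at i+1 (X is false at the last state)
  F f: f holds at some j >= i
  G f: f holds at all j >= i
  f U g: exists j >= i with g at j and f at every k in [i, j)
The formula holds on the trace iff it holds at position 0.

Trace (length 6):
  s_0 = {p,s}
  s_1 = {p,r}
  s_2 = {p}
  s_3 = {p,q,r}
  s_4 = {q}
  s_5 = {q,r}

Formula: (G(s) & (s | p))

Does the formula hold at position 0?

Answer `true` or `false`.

s_0={p,s}: (G(s) & (s | p))=False G(s)=False s=True (s | p)=True p=True
s_1={p,r}: (G(s) & (s | p))=False G(s)=False s=False (s | p)=True p=True
s_2={p}: (G(s) & (s | p))=False G(s)=False s=False (s | p)=True p=True
s_3={p,q,r}: (G(s) & (s | p))=False G(s)=False s=False (s | p)=True p=True
s_4={q}: (G(s) & (s | p))=False G(s)=False s=False (s | p)=False p=False
s_5={q,r}: (G(s) & (s | p))=False G(s)=False s=False (s | p)=False p=False

Answer: false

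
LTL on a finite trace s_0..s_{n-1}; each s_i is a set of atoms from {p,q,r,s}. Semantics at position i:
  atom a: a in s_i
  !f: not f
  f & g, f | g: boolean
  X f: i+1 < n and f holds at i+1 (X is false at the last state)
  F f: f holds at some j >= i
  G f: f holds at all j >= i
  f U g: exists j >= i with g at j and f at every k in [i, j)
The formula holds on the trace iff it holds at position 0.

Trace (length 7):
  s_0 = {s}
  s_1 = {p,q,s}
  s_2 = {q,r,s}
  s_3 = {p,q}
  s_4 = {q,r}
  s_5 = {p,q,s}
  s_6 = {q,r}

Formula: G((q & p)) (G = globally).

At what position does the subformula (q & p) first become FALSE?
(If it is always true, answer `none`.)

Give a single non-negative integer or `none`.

Answer: 0

Derivation:
s_0={s}: (q & p)=False q=False p=False
s_1={p,q,s}: (q & p)=True q=True p=True
s_2={q,r,s}: (q & p)=False q=True p=False
s_3={p,q}: (q & p)=True q=True p=True
s_4={q,r}: (q & p)=False q=True p=False
s_5={p,q,s}: (q & p)=True q=True p=True
s_6={q,r}: (q & p)=False q=True p=False
G((q & p)) holds globally = False
First violation at position 0.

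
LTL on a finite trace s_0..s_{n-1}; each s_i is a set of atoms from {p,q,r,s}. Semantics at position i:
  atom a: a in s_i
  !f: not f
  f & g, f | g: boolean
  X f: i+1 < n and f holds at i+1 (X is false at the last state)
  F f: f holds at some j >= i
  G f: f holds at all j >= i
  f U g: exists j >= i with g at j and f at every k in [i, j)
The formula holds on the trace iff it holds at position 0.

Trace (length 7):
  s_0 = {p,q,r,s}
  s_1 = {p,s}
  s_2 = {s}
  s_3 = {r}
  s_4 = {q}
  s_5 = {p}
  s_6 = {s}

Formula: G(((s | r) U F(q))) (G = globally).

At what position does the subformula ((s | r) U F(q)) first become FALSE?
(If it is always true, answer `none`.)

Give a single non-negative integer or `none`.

s_0={p,q,r,s}: ((s | r) U F(q))=True (s | r)=True s=True r=True F(q)=True q=True
s_1={p,s}: ((s | r) U F(q))=True (s | r)=True s=True r=False F(q)=True q=False
s_2={s}: ((s | r) U F(q))=True (s | r)=True s=True r=False F(q)=True q=False
s_3={r}: ((s | r) U F(q))=True (s | r)=True s=False r=True F(q)=True q=False
s_4={q}: ((s | r) U F(q))=True (s | r)=False s=False r=False F(q)=True q=True
s_5={p}: ((s | r) U F(q))=False (s | r)=False s=False r=False F(q)=False q=False
s_6={s}: ((s | r) U F(q))=False (s | r)=True s=True r=False F(q)=False q=False
G(((s | r) U F(q))) holds globally = False
First violation at position 5.

Answer: 5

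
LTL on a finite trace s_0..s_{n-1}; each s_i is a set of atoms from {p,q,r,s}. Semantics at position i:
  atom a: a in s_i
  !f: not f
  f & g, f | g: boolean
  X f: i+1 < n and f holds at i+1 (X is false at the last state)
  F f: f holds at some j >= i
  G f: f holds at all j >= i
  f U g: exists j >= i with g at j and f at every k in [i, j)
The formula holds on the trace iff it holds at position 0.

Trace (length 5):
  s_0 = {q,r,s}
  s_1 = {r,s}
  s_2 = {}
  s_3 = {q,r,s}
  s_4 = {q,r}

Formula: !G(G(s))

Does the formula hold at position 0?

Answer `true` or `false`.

s_0={q,r,s}: !G(G(s))=True G(G(s))=False G(s)=False s=True
s_1={r,s}: !G(G(s))=True G(G(s))=False G(s)=False s=True
s_2={}: !G(G(s))=True G(G(s))=False G(s)=False s=False
s_3={q,r,s}: !G(G(s))=True G(G(s))=False G(s)=False s=True
s_4={q,r}: !G(G(s))=True G(G(s))=False G(s)=False s=False

Answer: true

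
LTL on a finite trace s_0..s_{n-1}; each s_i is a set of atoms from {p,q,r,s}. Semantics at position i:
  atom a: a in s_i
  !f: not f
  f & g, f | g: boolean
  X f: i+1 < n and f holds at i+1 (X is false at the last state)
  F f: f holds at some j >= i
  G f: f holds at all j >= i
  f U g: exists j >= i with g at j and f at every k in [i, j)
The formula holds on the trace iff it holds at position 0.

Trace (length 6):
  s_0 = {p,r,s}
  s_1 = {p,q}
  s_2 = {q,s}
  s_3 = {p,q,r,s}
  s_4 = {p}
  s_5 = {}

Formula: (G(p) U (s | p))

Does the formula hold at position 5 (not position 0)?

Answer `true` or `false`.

s_0={p,r,s}: (G(p) U (s | p))=True G(p)=False p=True (s | p)=True s=True
s_1={p,q}: (G(p) U (s | p))=True G(p)=False p=True (s | p)=True s=False
s_2={q,s}: (G(p) U (s | p))=True G(p)=False p=False (s | p)=True s=True
s_3={p,q,r,s}: (G(p) U (s | p))=True G(p)=False p=True (s | p)=True s=True
s_4={p}: (G(p) U (s | p))=True G(p)=False p=True (s | p)=True s=False
s_5={}: (G(p) U (s | p))=False G(p)=False p=False (s | p)=False s=False
Evaluating at position 5: result = False

Answer: false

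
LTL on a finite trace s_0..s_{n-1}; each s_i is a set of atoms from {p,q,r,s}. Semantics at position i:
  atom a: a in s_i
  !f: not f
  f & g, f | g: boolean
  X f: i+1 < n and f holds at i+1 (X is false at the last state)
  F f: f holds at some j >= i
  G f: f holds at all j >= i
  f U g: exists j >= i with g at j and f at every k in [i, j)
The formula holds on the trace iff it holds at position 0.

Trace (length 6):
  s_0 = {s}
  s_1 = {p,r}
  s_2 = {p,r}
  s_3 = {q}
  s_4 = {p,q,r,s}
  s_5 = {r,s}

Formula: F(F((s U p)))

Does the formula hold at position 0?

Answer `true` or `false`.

Answer: true

Derivation:
s_0={s}: F(F((s U p)))=True F((s U p))=True (s U p)=True s=True p=False
s_1={p,r}: F(F((s U p)))=True F((s U p))=True (s U p)=True s=False p=True
s_2={p,r}: F(F((s U p)))=True F((s U p))=True (s U p)=True s=False p=True
s_3={q}: F(F((s U p)))=True F((s U p))=True (s U p)=False s=False p=False
s_4={p,q,r,s}: F(F((s U p)))=True F((s U p))=True (s U p)=True s=True p=True
s_5={r,s}: F(F((s U p)))=False F((s U p))=False (s U p)=False s=True p=False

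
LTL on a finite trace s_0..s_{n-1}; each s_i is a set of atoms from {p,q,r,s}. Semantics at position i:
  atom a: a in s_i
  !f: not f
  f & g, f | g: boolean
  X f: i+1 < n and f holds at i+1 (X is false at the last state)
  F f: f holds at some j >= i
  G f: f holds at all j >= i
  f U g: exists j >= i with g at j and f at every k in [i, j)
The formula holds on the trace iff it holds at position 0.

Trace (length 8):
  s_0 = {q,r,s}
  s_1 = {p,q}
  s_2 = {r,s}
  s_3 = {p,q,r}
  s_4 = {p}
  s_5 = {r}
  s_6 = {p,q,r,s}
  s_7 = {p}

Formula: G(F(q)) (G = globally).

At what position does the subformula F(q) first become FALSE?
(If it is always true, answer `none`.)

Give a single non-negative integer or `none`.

Answer: 7

Derivation:
s_0={q,r,s}: F(q)=True q=True
s_1={p,q}: F(q)=True q=True
s_2={r,s}: F(q)=True q=False
s_3={p,q,r}: F(q)=True q=True
s_4={p}: F(q)=True q=False
s_5={r}: F(q)=True q=False
s_6={p,q,r,s}: F(q)=True q=True
s_7={p}: F(q)=False q=False
G(F(q)) holds globally = False
First violation at position 7.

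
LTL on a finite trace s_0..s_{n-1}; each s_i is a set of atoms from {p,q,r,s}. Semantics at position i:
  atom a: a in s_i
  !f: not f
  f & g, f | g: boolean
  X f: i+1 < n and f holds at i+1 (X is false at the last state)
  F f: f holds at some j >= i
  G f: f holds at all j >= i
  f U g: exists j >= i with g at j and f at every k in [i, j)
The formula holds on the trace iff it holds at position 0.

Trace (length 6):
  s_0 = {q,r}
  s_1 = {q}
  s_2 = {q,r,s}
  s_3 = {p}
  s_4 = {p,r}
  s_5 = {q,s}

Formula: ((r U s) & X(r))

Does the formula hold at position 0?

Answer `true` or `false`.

s_0={q,r}: ((r U s) & X(r))=False (r U s)=False r=True s=False X(r)=False
s_1={q}: ((r U s) & X(r))=False (r U s)=False r=False s=False X(r)=True
s_2={q,r,s}: ((r U s) & X(r))=False (r U s)=True r=True s=True X(r)=False
s_3={p}: ((r U s) & X(r))=False (r U s)=False r=False s=False X(r)=True
s_4={p,r}: ((r U s) & X(r))=False (r U s)=True r=True s=False X(r)=False
s_5={q,s}: ((r U s) & X(r))=False (r U s)=True r=False s=True X(r)=False

Answer: false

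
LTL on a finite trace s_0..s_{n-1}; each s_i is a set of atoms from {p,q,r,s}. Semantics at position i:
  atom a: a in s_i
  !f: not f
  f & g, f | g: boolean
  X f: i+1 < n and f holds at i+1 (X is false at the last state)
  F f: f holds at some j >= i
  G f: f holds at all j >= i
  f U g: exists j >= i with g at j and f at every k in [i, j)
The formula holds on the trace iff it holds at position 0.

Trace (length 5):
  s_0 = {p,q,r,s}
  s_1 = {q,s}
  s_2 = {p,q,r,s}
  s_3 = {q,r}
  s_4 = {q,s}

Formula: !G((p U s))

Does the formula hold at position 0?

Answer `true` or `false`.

Answer: true

Derivation:
s_0={p,q,r,s}: !G((p U s))=True G((p U s))=False (p U s)=True p=True s=True
s_1={q,s}: !G((p U s))=True G((p U s))=False (p U s)=True p=False s=True
s_2={p,q,r,s}: !G((p U s))=True G((p U s))=False (p U s)=True p=True s=True
s_3={q,r}: !G((p U s))=True G((p U s))=False (p U s)=False p=False s=False
s_4={q,s}: !G((p U s))=False G((p U s))=True (p U s)=True p=False s=True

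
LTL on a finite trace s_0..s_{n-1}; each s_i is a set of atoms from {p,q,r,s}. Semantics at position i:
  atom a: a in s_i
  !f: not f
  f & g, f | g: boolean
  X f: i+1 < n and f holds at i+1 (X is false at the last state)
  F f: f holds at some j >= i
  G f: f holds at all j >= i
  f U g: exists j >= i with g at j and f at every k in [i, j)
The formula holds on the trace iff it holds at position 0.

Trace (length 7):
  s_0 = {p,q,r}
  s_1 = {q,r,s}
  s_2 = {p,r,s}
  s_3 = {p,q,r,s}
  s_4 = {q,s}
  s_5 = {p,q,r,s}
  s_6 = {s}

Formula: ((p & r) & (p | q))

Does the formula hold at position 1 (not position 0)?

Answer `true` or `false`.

Answer: false

Derivation:
s_0={p,q,r}: ((p & r) & (p | q))=True (p & r)=True p=True r=True (p | q)=True q=True
s_1={q,r,s}: ((p & r) & (p | q))=False (p & r)=False p=False r=True (p | q)=True q=True
s_2={p,r,s}: ((p & r) & (p | q))=True (p & r)=True p=True r=True (p | q)=True q=False
s_3={p,q,r,s}: ((p & r) & (p | q))=True (p & r)=True p=True r=True (p | q)=True q=True
s_4={q,s}: ((p & r) & (p | q))=False (p & r)=False p=False r=False (p | q)=True q=True
s_5={p,q,r,s}: ((p & r) & (p | q))=True (p & r)=True p=True r=True (p | q)=True q=True
s_6={s}: ((p & r) & (p | q))=False (p & r)=False p=False r=False (p | q)=False q=False
Evaluating at position 1: result = False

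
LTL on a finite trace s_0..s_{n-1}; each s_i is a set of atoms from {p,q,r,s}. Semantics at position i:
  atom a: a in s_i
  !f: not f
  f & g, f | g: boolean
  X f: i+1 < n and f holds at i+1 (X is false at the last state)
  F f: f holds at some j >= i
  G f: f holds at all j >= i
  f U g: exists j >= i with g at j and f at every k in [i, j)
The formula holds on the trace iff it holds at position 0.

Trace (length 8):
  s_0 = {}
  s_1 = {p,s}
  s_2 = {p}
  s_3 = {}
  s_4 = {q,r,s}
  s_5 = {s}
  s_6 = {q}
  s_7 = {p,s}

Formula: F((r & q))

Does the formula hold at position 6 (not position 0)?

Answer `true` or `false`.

s_0={}: F((r & q))=True (r & q)=False r=False q=False
s_1={p,s}: F((r & q))=True (r & q)=False r=False q=False
s_2={p}: F((r & q))=True (r & q)=False r=False q=False
s_3={}: F((r & q))=True (r & q)=False r=False q=False
s_4={q,r,s}: F((r & q))=True (r & q)=True r=True q=True
s_5={s}: F((r & q))=False (r & q)=False r=False q=False
s_6={q}: F((r & q))=False (r & q)=False r=False q=True
s_7={p,s}: F((r & q))=False (r & q)=False r=False q=False
Evaluating at position 6: result = False

Answer: false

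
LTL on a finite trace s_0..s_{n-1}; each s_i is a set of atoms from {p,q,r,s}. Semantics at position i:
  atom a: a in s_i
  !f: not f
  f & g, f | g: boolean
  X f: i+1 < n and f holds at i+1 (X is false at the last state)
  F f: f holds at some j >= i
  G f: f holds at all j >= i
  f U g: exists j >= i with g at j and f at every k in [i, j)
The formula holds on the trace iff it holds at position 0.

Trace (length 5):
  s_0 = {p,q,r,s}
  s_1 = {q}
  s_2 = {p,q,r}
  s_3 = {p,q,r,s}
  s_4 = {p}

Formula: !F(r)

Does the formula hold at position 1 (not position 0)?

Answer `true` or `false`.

s_0={p,q,r,s}: !F(r)=False F(r)=True r=True
s_1={q}: !F(r)=False F(r)=True r=False
s_2={p,q,r}: !F(r)=False F(r)=True r=True
s_3={p,q,r,s}: !F(r)=False F(r)=True r=True
s_4={p}: !F(r)=True F(r)=False r=False
Evaluating at position 1: result = False

Answer: false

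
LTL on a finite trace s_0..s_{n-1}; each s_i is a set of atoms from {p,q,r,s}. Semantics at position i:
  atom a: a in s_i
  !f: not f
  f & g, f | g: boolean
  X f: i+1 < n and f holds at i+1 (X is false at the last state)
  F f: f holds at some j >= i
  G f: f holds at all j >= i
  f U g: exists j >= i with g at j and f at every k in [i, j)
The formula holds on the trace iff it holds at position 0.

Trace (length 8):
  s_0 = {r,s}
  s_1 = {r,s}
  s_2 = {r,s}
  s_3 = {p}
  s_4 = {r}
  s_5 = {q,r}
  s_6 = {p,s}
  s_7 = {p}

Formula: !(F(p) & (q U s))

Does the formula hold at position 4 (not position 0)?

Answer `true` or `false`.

Answer: true

Derivation:
s_0={r,s}: !(F(p) & (q U s))=False (F(p) & (q U s))=True F(p)=True p=False (q U s)=True q=False s=True
s_1={r,s}: !(F(p) & (q U s))=False (F(p) & (q U s))=True F(p)=True p=False (q U s)=True q=False s=True
s_2={r,s}: !(F(p) & (q U s))=False (F(p) & (q U s))=True F(p)=True p=False (q U s)=True q=False s=True
s_3={p}: !(F(p) & (q U s))=True (F(p) & (q U s))=False F(p)=True p=True (q U s)=False q=False s=False
s_4={r}: !(F(p) & (q U s))=True (F(p) & (q U s))=False F(p)=True p=False (q U s)=False q=False s=False
s_5={q,r}: !(F(p) & (q U s))=False (F(p) & (q U s))=True F(p)=True p=False (q U s)=True q=True s=False
s_6={p,s}: !(F(p) & (q U s))=False (F(p) & (q U s))=True F(p)=True p=True (q U s)=True q=False s=True
s_7={p}: !(F(p) & (q U s))=True (F(p) & (q U s))=False F(p)=True p=True (q U s)=False q=False s=False
Evaluating at position 4: result = True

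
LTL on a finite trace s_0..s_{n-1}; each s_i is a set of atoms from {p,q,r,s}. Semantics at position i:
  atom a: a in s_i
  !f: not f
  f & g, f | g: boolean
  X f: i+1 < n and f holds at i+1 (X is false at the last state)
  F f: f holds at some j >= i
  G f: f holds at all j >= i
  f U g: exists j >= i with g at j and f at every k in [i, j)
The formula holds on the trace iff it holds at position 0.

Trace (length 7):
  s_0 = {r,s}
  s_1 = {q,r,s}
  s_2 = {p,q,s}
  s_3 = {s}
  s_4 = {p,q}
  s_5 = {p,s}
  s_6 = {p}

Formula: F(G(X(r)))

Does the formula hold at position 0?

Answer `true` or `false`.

Answer: false

Derivation:
s_0={r,s}: F(G(X(r)))=False G(X(r))=False X(r)=True r=True
s_1={q,r,s}: F(G(X(r)))=False G(X(r))=False X(r)=False r=True
s_2={p,q,s}: F(G(X(r)))=False G(X(r))=False X(r)=False r=False
s_3={s}: F(G(X(r)))=False G(X(r))=False X(r)=False r=False
s_4={p,q}: F(G(X(r)))=False G(X(r))=False X(r)=False r=False
s_5={p,s}: F(G(X(r)))=False G(X(r))=False X(r)=False r=False
s_6={p}: F(G(X(r)))=False G(X(r))=False X(r)=False r=False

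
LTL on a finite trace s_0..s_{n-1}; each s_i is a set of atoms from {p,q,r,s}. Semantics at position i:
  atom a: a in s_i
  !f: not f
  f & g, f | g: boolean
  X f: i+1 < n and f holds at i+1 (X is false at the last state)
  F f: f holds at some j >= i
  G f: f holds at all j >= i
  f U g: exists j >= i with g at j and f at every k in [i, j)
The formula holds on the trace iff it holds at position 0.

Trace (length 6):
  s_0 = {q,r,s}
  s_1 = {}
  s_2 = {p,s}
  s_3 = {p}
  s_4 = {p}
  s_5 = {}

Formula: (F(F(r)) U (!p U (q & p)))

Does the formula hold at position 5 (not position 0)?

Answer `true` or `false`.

Answer: false

Derivation:
s_0={q,r,s}: (F(F(r)) U (!p U (q & p)))=False F(F(r))=True F(r)=True r=True (!p U (q & p))=False !p=True p=False (q & p)=False q=True
s_1={}: (F(F(r)) U (!p U (q & p)))=False F(F(r))=False F(r)=False r=False (!p U (q & p))=False !p=True p=False (q & p)=False q=False
s_2={p,s}: (F(F(r)) U (!p U (q & p)))=False F(F(r))=False F(r)=False r=False (!p U (q & p))=False !p=False p=True (q & p)=False q=False
s_3={p}: (F(F(r)) U (!p U (q & p)))=False F(F(r))=False F(r)=False r=False (!p U (q & p))=False !p=False p=True (q & p)=False q=False
s_4={p}: (F(F(r)) U (!p U (q & p)))=False F(F(r))=False F(r)=False r=False (!p U (q & p))=False !p=False p=True (q & p)=False q=False
s_5={}: (F(F(r)) U (!p U (q & p)))=False F(F(r))=False F(r)=False r=False (!p U (q & p))=False !p=True p=False (q & p)=False q=False
Evaluating at position 5: result = False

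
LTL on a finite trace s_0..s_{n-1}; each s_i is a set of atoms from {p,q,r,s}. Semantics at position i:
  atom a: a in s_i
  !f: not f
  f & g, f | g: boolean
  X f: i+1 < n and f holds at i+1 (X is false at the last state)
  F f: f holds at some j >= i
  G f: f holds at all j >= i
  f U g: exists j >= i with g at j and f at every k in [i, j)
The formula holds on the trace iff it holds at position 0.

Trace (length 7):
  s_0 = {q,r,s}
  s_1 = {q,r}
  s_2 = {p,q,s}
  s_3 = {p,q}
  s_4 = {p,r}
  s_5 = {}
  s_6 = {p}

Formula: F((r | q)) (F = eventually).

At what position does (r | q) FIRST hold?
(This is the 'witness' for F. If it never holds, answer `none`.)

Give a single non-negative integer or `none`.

Answer: 0

Derivation:
s_0={q,r,s}: (r | q)=True r=True q=True
s_1={q,r}: (r | q)=True r=True q=True
s_2={p,q,s}: (r | q)=True r=False q=True
s_3={p,q}: (r | q)=True r=False q=True
s_4={p,r}: (r | q)=True r=True q=False
s_5={}: (r | q)=False r=False q=False
s_6={p}: (r | q)=False r=False q=False
F((r | q)) holds; first witness at position 0.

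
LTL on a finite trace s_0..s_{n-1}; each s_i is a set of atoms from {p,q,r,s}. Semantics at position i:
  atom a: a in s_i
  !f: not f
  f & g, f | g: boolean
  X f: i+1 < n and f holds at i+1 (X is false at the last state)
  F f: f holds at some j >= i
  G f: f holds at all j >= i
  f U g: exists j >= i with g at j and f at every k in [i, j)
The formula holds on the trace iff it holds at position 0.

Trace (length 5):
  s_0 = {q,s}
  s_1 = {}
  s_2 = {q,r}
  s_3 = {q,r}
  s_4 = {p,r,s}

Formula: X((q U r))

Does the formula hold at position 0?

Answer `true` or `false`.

s_0={q,s}: X((q U r))=False (q U r)=False q=True r=False
s_1={}: X((q U r))=True (q U r)=False q=False r=False
s_2={q,r}: X((q U r))=True (q U r)=True q=True r=True
s_3={q,r}: X((q U r))=True (q U r)=True q=True r=True
s_4={p,r,s}: X((q U r))=False (q U r)=True q=False r=True

Answer: false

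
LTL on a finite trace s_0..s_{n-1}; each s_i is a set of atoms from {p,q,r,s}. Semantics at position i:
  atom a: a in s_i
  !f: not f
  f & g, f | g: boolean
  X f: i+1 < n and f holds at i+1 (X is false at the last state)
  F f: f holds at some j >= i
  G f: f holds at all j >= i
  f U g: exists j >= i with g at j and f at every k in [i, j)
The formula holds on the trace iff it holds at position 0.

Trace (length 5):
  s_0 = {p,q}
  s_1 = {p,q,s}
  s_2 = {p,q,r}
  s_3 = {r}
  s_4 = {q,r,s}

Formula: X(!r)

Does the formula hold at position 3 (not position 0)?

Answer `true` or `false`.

s_0={p,q}: X(!r)=True !r=True r=False
s_1={p,q,s}: X(!r)=False !r=True r=False
s_2={p,q,r}: X(!r)=False !r=False r=True
s_3={r}: X(!r)=False !r=False r=True
s_4={q,r,s}: X(!r)=False !r=False r=True
Evaluating at position 3: result = False

Answer: false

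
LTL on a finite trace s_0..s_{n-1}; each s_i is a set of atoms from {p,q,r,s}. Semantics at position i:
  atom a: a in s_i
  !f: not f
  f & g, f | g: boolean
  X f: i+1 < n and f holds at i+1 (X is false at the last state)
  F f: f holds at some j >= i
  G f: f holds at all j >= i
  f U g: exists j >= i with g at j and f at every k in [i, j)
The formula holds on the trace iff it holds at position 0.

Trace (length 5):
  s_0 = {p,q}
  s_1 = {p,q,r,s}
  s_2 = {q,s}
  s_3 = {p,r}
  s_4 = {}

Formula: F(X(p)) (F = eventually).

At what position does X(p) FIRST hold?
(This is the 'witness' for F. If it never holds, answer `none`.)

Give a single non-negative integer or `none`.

Answer: 0

Derivation:
s_0={p,q}: X(p)=True p=True
s_1={p,q,r,s}: X(p)=False p=True
s_2={q,s}: X(p)=True p=False
s_3={p,r}: X(p)=False p=True
s_4={}: X(p)=False p=False
F(X(p)) holds; first witness at position 0.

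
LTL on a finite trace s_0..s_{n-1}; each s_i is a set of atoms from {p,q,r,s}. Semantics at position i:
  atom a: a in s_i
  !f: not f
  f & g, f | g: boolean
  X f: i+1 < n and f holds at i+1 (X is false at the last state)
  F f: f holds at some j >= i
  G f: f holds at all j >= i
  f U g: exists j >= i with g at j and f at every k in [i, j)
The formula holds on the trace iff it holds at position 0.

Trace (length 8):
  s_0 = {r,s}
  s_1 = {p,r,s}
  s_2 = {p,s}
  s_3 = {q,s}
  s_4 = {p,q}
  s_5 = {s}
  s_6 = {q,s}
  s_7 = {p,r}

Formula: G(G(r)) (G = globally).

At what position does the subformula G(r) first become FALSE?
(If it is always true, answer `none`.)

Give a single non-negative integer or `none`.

Answer: 0

Derivation:
s_0={r,s}: G(r)=False r=True
s_1={p,r,s}: G(r)=False r=True
s_2={p,s}: G(r)=False r=False
s_3={q,s}: G(r)=False r=False
s_4={p,q}: G(r)=False r=False
s_5={s}: G(r)=False r=False
s_6={q,s}: G(r)=False r=False
s_7={p,r}: G(r)=True r=True
G(G(r)) holds globally = False
First violation at position 0.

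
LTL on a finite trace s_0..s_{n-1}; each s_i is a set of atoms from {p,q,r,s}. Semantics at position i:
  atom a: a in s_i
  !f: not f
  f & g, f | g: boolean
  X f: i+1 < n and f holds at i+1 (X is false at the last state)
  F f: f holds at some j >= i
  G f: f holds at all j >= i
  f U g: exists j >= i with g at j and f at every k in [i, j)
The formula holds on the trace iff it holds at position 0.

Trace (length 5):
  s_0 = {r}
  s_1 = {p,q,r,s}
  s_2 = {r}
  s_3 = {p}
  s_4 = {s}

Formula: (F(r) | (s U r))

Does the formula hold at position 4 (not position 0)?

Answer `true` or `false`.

Answer: false

Derivation:
s_0={r}: (F(r) | (s U r))=True F(r)=True r=True (s U r)=True s=False
s_1={p,q,r,s}: (F(r) | (s U r))=True F(r)=True r=True (s U r)=True s=True
s_2={r}: (F(r) | (s U r))=True F(r)=True r=True (s U r)=True s=False
s_3={p}: (F(r) | (s U r))=False F(r)=False r=False (s U r)=False s=False
s_4={s}: (F(r) | (s U r))=False F(r)=False r=False (s U r)=False s=True
Evaluating at position 4: result = False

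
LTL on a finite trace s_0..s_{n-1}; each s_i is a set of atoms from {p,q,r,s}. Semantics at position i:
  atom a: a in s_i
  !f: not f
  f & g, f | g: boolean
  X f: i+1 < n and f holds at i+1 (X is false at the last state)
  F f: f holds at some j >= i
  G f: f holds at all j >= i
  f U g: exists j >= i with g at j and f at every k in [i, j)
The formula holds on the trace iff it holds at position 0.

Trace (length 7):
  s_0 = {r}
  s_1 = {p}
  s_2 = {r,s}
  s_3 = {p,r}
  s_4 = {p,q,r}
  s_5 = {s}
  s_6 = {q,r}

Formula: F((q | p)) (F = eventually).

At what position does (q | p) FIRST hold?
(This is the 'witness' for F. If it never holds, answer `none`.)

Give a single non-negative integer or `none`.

s_0={r}: (q | p)=False q=False p=False
s_1={p}: (q | p)=True q=False p=True
s_2={r,s}: (q | p)=False q=False p=False
s_3={p,r}: (q | p)=True q=False p=True
s_4={p,q,r}: (q | p)=True q=True p=True
s_5={s}: (q | p)=False q=False p=False
s_6={q,r}: (q | p)=True q=True p=False
F((q | p)) holds; first witness at position 1.

Answer: 1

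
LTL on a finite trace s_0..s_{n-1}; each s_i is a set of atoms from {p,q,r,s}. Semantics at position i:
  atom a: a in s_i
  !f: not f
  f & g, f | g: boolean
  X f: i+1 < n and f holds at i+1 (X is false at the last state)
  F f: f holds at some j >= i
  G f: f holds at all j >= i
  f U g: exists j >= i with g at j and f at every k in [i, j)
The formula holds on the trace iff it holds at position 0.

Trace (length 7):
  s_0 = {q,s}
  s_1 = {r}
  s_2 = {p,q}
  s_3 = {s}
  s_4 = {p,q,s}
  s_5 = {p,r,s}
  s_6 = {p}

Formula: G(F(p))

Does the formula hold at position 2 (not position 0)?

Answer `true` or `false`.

Answer: true

Derivation:
s_0={q,s}: G(F(p))=True F(p)=True p=False
s_1={r}: G(F(p))=True F(p)=True p=False
s_2={p,q}: G(F(p))=True F(p)=True p=True
s_3={s}: G(F(p))=True F(p)=True p=False
s_4={p,q,s}: G(F(p))=True F(p)=True p=True
s_5={p,r,s}: G(F(p))=True F(p)=True p=True
s_6={p}: G(F(p))=True F(p)=True p=True
Evaluating at position 2: result = True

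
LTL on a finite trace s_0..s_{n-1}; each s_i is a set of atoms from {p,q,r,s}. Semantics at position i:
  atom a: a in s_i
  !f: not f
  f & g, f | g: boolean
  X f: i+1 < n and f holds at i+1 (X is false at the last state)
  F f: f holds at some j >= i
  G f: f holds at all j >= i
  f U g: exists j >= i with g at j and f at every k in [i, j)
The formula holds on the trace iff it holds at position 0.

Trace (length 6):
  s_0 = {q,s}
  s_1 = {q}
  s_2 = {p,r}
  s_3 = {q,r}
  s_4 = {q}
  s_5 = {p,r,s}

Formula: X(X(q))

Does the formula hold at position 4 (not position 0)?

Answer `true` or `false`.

Answer: false

Derivation:
s_0={q,s}: X(X(q))=False X(q)=True q=True
s_1={q}: X(X(q))=True X(q)=False q=True
s_2={p,r}: X(X(q))=True X(q)=True q=False
s_3={q,r}: X(X(q))=False X(q)=True q=True
s_4={q}: X(X(q))=False X(q)=False q=True
s_5={p,r,s}: X(X(q))=False X(q)=False q=False
Evaluating at position 4: result = False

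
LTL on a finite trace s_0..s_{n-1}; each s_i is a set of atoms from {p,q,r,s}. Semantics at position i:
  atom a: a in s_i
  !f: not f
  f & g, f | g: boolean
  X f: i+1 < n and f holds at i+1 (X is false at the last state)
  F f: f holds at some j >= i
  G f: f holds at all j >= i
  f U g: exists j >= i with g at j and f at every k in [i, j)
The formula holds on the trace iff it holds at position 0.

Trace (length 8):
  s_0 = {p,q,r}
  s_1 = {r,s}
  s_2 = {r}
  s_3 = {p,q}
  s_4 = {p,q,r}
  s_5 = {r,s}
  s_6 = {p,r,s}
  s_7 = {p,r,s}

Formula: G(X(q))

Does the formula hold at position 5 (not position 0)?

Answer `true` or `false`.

s_0={p,q,r}: G(X(q))=False X(q)=False q=True
s_1={r,s}: G(X(q))=False X(q)=False q=False
s_2={r}: G(X(q))=False X(q)=True q=False
s_3={p,q}: G(X(q))=False X(q)=True q=True
s_4={p,q,r}: G(X(q))=False X(q)=False q=True
s_5={r,s}: G(X(q))=False X(q)=False q=False
s_6={p,r,s}: G(X(q))=False X(q)=False q=False
s_7={p,r,s}: G(X(q))=False X(q)=False q=False
Evaluating at position 5: result = False

Answer: false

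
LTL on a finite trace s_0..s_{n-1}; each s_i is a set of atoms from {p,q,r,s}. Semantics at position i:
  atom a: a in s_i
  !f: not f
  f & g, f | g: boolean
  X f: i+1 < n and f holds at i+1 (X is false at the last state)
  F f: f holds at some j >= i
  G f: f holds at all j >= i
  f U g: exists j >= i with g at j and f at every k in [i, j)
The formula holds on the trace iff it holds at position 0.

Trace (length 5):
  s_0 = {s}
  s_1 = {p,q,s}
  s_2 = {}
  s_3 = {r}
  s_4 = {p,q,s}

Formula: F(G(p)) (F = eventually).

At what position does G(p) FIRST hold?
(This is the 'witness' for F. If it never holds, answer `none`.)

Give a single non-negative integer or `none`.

Answer: 4

Derivation:
s_0={s}: G(p)=False p=False
s_1={p,q,s}: G(p)=False p=True
s_2={}: G(p)=False p=False
s_3={r}: G(p)=False p=False
s_4={p,q,s}: G(p)=True p=True
F(G(p)) holds; first witness at position 4.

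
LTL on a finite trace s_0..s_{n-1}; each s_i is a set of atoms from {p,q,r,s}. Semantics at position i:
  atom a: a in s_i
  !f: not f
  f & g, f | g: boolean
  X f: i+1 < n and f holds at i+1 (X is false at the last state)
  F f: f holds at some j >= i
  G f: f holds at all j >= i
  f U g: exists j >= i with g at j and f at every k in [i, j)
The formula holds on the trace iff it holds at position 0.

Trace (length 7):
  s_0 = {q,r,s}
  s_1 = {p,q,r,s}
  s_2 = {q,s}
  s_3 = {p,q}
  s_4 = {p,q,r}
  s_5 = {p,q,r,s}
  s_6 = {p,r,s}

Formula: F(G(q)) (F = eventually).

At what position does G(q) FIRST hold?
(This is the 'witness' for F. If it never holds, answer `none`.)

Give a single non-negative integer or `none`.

Answer: none

Derivation:
s_0={q,r,s}: G(q)=False q=True
s_1={p,q,r,s}: G(q)=False q=True
s_2={q,s}: G(q)=False q=True
s_3={p,q}: G(q)=False q=True
s_4={p,q,r}: G(q)=False q=True
s_5={p,q,r,s}: G(q)=False q=True
s_6={p,r,s}: G(q)=False q=False
F(G(q)) does not hold (no witness exists).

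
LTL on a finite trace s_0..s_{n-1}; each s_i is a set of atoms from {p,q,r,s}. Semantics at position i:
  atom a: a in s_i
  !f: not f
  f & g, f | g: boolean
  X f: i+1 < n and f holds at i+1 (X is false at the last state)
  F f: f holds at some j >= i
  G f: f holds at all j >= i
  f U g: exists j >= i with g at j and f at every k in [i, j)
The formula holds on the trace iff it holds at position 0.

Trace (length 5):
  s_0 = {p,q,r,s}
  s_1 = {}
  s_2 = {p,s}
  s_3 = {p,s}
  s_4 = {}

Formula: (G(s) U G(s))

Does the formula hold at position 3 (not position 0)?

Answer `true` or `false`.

Answer: false

Derivation:
s_0={p,q,r,s}: (G(s) U G(s))=False G(s)=False s=True
s_1={}: (G(s) U G(s))=False G(s)=False s=False
s_2={p,s}: (G(s) U G(s))=False G(s)=False s=True
s_3={p,s}: (G(s) U G(s))=False G(s)=False s=True
s_4={}: (G(s) U G(s))=False G(s)=False s=False
Evaluating at position 3: result = False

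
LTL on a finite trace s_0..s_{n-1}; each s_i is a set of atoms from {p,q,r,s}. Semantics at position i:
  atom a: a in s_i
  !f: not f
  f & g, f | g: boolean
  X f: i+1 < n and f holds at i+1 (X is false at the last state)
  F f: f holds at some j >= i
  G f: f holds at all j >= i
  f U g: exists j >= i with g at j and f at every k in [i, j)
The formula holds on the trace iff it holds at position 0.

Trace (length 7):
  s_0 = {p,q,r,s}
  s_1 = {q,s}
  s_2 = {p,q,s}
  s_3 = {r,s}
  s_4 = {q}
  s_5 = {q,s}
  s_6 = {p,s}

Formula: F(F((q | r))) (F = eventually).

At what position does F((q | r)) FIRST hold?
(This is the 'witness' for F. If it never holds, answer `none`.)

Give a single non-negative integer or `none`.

Answer: 0

Derivation:
s_0={p,q,r,s}: F((q | r))=True (q | r)=True q=True r=True
s_1={q,s}: F((q | r))=True (q | r)=True q=True r=False
s_2={p,q,s}: F((q | r))=True (q | r)=True q=True r=False
s_3={r,s}: F((q | r))=True (q | r)=True q=False r=True
s_4={q}: F((q | r))=True (q | r)=True q=True r=False
s_5={q,s}: F((q | r))=True (q | r)=True q=True r=False
s_6={p,s}: F((q | r))=False (q | r)=False q=False r=False
F(F((q | r))) holds; first witness at position 0.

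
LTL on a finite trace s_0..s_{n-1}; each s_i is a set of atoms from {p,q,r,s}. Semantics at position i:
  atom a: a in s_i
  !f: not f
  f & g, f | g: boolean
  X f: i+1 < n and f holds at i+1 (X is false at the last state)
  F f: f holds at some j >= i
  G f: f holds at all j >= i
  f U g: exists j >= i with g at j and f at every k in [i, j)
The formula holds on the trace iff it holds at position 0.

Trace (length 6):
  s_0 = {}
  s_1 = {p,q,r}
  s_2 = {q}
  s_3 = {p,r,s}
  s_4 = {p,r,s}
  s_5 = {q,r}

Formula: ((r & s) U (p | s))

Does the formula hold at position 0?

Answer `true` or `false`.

s_0={}: ((r & s) U (p | s))=False (r & s)=False r=False s=False (p | s)=False p=False
s_1={p,q,r}: ((r & s) U (p | s))=True (r & s)=False r=True s=False (p | s)=True p=True
s_2={q}: ((r & s) U (p | s))=False (r & s)=False r=False s=False (p | s)=False p=False
s_3={p,r,s}: ((r & s) U (p | s))=True (r & s)=True r=True s=True (p | s)=True p=True
s_4={p,r,s}: ((r & s) U (p | s))=True (r & s)=True r=True s=True (p | s)=True p=True
s_5={q,r}: ((r & s) U (p | s))=False (r & s)=False r=True s=False (p | s)=False p=False

Answer: false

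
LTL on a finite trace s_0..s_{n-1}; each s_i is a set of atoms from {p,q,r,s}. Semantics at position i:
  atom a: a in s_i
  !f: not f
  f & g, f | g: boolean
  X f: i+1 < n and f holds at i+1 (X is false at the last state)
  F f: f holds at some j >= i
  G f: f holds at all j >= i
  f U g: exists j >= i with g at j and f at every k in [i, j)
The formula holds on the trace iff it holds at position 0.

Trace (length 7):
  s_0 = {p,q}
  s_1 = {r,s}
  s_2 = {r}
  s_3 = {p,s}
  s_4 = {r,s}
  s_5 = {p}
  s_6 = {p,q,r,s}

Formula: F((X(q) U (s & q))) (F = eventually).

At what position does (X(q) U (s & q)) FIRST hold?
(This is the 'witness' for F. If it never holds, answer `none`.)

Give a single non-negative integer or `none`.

Answer: 5

Derivation:
s_0={p,q}: (X(q) U (s & q))=False X(q)=False q=True (s & q)=False s=False
s_1={r,s}: (X(q) U (s & q))=False X(q)=False q=False (s & q)=False s=True
s_2={r}: (X(q) U (s & q))=False X(q)=False q=False (s & q)=False s=False
s_3={p,s}: (X(q) U (s & q))=False X(q)=False q=False (s & q)=False s=True
s_4={r,s}: (X(q) U (s & q))=False X(q)=False q=False (s & q)=False s=True
s_5={p}: (X(q) U (s & q))=True X(q)=True q=False (s & q)=False s=False
s_6={p,q,r,s}: (X(q) U (s & q))=True X(q)=False q=True (s & q)=True s=True
F((X(q) U (s & q))) holds; first witness at position 5.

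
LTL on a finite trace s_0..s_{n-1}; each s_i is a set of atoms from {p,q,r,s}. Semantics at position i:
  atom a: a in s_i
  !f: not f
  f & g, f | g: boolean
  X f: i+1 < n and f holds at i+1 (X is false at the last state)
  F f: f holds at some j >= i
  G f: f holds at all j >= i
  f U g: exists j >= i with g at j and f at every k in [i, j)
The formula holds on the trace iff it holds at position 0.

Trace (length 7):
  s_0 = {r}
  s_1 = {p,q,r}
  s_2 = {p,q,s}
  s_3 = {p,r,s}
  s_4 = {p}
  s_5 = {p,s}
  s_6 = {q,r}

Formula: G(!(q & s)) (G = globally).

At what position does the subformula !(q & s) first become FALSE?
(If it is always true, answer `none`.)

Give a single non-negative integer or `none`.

Answer: 2

Derivation:
s_0={r}: !(q & s)=True (q & s)=False q=False s=False
s_1={p,q,r}: !(q & s)=True (q & s)=False q=True s=False
s_2={p,q,s}: !(q & s)=False (q & s)=True q=True s=True
s_3={p,r,s}: !(q & s)=True (q & s)=False q=False s=True
s_4={p}: !(q & s)=True (q & s)=False q=False s=False
s_5={p,s}: !(q & s)=True (q & s)=False q=False s=True
s_6={q,r}: !(q & s)=True (q & s)=False q=True s=False
G(!(q & s)) holds globally = False
First violation at position 2.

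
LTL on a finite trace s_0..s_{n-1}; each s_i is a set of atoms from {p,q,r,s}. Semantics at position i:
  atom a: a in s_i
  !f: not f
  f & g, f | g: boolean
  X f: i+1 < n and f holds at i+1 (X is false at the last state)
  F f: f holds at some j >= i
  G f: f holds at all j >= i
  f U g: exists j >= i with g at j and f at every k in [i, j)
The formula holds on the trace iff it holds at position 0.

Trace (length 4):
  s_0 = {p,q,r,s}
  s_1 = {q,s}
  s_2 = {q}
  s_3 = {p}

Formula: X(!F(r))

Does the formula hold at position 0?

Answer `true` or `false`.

s_0={p,q,r,s}: X(!F(r))=True !F(r)=False F(r)=True r=True
s_1={q,s}: X(!F(r))=True !F(r)=True F(r)=False r=False
s_2={q}: X(!F(r))=True !F(r)=True F(r)=False r=False
s_3={p}: X(!F(r))=False !F(r)=True F(r)=False r=False

Answer: true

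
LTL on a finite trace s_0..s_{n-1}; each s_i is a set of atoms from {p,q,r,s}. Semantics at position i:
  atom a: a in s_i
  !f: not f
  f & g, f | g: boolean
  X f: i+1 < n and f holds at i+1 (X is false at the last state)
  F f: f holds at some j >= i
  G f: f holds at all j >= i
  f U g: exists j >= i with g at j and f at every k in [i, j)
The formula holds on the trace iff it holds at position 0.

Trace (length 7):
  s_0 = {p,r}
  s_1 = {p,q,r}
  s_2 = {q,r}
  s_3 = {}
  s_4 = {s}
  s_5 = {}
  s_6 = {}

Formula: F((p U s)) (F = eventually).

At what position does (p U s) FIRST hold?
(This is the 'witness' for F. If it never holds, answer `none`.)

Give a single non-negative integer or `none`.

s_0={p,r}: (p U s)=False p=True s=False
s_1={p,q,r}: (p U s)=False p=True s=False
s_2={q,r}: (p U s)=False p=False s=False
s_3={}: (p U s)=False p=False s=False
s_4={s}: (p U s)=True p=False s=True
s_5={}: (p U s)=False p=False s=False
s_6={}: (p U s)=False p=False s=False
F((p U s)) holds; first witness at position 4.

Answer: 4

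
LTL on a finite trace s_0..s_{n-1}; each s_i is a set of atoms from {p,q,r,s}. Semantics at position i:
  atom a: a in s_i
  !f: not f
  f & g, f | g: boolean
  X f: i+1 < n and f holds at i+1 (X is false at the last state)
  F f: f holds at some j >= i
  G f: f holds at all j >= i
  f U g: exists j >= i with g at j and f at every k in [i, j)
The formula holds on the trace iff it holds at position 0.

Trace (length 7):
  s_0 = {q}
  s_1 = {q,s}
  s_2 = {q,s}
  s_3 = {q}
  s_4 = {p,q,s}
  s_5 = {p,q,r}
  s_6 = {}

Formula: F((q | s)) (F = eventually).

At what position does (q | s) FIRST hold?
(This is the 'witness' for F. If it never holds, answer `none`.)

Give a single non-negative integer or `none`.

Answer: 0

Derivation:
s_0={q}: (q | s)=True q=True s=False
s_1={q,s}: (q | s)=True q=True s=True
s_2={q,s}: (q | s)=True q=True s=True
s_3={q}: (q | s)=True q=True s=False
s_4={p,q,s}: (q | s)=True q=True s=True
s_5={p,q,r}: (q | s)=True q=True s=False
s_6={}: (q | s)=False q=False s=False
F((q | s)) holds; first witness at position 0.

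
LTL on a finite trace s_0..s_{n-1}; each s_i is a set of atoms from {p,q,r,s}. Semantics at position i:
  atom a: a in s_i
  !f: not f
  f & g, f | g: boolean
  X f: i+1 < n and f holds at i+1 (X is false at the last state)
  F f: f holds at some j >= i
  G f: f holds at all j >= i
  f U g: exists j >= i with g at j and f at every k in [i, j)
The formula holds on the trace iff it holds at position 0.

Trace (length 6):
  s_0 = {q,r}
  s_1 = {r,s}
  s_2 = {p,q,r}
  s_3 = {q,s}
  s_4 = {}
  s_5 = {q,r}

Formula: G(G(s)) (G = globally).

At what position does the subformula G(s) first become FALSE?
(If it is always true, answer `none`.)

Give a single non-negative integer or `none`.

s_0={q,r}: G(s)=False s=False
s_1={r,s}: G(s)=False s=True
s_2={p,q,r}: G(s)=False s=False
s_3={q,s}: G(s)=False s=True
s_4={}: G(s)=False s=False
s_5={q,r}: G(s)=False s=False
G(G(s)) holds globally = False
First violation at position 0.

Answer: 0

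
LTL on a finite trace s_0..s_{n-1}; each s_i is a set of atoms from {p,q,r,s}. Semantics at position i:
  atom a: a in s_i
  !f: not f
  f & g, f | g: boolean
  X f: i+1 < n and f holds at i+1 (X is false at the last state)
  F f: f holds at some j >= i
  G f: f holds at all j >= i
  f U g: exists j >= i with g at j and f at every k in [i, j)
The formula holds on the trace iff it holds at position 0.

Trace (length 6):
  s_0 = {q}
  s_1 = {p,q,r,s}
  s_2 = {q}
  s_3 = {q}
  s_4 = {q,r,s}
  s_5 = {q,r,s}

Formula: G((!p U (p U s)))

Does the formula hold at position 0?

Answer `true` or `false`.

s_0={q}: G((!p U (p U s)))=True (!p U (p U s))=True !p=True p=False (p U s)=False s=False
s_1={p,q,r,s}: G((!p U (p U s)))=True (!p U (p U s))=True !p=False p=True (p U s)=True s=True
s_2={q}: G((!p U (p U s)))=True (!p U (p U s))=True !p=True p=False (p U s)=False s=False
s_3={q}: G((!p U (p U s)))=True (!p U (p U s))=True !p=True p=False (p U s)=False s=False
s_4={q,r,s}: G((!p U (p U s)))=True (!p U (p U s))=True !p=True p=False (p U s)=True s=True
s_5={q,r,s}: G((!p U (p U s)))=True (!p U (p U s))=True !p=True p=False (p U s)=True s=True

Answer: true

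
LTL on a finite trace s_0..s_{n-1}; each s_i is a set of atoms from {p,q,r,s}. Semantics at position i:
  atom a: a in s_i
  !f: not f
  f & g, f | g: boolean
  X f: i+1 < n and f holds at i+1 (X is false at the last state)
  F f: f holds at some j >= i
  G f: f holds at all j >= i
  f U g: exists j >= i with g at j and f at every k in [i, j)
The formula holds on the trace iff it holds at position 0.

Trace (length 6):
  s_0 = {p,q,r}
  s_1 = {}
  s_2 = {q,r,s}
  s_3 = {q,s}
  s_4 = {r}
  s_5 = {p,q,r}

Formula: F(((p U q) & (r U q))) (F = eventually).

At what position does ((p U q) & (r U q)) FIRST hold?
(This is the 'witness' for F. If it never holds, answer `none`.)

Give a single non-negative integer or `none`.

s_0={p,q,r}: ((p U q) & (r U q))=True (p U q)=True p=True q=True (r U q)=True r=True
s_1={}: ((p U q) & (r U q))=False (p U q)=False p=False q=False (r U q)=False r=False
s_2={q,r,s}: ((p U q) & (r U q))=True (p U q)=True p=False q=True (r U q)=True r=True
s_3={q,s}: ((p U q) & (r U q))=True (p U q)=True p=False q=True (r U q)=True r=False
s_4={r}: ((p U q) & (r U q))=False (p U q)=False p=False q=False (r U q)=True r=True
s_5={p,q,r}: ((p U q) & (r U q))=True (p U q)=True p=True q=True (r U q)=True r=True
F(((p U q) & (r U q))) holds; first witness at position 0.

Answer: 0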